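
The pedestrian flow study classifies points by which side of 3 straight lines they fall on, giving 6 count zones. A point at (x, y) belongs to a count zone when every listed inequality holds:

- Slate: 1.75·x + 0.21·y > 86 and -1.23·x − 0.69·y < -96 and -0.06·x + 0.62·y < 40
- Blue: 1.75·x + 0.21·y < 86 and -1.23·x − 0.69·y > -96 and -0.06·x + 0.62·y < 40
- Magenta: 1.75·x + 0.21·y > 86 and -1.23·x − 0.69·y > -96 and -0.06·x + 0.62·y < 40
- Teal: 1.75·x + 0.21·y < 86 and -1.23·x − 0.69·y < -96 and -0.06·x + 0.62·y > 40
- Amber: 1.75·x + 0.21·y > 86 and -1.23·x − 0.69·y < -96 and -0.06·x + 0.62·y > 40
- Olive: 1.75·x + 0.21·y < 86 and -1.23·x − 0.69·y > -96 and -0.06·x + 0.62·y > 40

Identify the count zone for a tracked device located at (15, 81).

1.75·15 + 0.21·81 = 43.260, which is < 86
-1.23·15 − 0.69·81 = -74.340, which is > -96
-0.06·15 + 0.62·81 = 49.320, which is > 40
This sign pattern matches Olive.

Olive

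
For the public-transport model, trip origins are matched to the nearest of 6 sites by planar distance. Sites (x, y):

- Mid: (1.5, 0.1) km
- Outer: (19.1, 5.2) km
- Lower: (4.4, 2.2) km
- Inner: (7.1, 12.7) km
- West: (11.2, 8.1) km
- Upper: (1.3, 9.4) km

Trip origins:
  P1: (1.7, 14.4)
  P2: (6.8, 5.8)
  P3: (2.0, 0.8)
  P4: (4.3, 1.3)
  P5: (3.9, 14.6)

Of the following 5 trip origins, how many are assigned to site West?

P1 → Upper
P2 → Lower
P3 → Mid
P4 → Lower
P5 → Inner
0 of the 5 go to West.

0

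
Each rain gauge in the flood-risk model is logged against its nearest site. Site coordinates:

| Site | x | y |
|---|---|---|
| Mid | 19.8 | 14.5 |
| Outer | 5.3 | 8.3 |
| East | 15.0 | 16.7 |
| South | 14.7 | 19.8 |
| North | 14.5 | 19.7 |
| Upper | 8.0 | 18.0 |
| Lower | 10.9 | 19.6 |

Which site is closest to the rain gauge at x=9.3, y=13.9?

Squared distances to each site:
Mid: 110.610; Outer: 47.360; East: 40.330; South: 63.970; North: 60.680; Upper: 18.500; Lower: 35.050.
Minimum at Upper.

Upper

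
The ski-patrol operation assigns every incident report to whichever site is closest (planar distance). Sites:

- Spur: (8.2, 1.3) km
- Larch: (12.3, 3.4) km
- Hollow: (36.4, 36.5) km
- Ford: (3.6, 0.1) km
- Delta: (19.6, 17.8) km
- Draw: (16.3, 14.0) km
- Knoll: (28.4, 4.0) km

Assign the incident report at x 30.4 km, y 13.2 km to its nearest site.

Knoll

Squared distances to each site:
Spur: 634.450; Larch: 423.650; Hollow: 578.890; Ford: 889.850; Delta: 137.800; Draw: 199.450; Knoll: 88.640.
Minimum at Knoll.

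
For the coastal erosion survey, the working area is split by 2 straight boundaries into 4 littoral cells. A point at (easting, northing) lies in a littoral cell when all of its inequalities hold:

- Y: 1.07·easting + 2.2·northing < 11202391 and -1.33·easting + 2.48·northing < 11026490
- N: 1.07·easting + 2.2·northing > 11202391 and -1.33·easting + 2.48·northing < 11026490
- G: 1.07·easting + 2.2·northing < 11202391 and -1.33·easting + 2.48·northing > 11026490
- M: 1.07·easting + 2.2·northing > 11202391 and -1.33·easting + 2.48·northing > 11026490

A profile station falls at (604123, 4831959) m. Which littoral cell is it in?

M

1.07·604123 + 2.2·4831959 = 11276721.410, which is > 11202391
-1.33·604123 + 2.48·4831959 = 11179774.730, which is > 11026490
This sign pattern matches M.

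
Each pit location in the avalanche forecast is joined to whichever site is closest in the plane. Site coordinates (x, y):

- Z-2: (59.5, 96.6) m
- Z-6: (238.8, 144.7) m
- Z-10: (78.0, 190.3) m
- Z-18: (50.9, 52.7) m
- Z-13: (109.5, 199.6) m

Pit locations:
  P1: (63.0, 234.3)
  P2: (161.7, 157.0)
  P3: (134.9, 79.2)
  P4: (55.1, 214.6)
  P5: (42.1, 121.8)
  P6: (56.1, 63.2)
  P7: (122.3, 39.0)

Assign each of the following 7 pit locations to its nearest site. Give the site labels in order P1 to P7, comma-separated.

Z-10, Z-13, Z-2, Z-10, Z-2, Z-18, Z-18

P1 → Z-10 (d²=2161.00)
P2 → Z-13 (d²=4539.60)
P3 → Z-2 (d²=5987.92)
P4 → Z-10 (d²=1114.90)
P5 → Z-2 (d²=937.80)
P6 → Z-18 (d²=137.29)
P7 → Z-18 (d²=5285.65)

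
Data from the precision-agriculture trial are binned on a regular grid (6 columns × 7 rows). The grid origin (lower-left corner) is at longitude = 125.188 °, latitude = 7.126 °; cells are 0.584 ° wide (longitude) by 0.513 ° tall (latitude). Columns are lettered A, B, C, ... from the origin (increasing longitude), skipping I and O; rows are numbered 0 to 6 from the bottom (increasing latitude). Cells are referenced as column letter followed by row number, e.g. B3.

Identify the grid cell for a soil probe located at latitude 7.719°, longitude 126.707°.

Column index: ⌊(126.707 − 125.188) / 0.584⌋ = ⌊2.601⌋ = 2 → column C
Row offset from origin: ⌊(7.719 − 7.126) / 0.513⌋ = ⌊1.156⌋ = 1 → row 1

C1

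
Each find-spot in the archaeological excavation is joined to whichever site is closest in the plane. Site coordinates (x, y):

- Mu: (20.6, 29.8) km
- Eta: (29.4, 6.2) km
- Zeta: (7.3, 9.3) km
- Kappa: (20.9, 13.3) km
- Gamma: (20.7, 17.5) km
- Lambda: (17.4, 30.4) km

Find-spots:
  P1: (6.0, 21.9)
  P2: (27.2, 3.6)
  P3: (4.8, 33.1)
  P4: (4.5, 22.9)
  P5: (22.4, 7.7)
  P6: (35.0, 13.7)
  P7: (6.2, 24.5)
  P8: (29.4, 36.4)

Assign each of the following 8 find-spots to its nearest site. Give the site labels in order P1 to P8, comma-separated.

Zeta, Eta, Lambda, Zeta, Kappa, Eta, Lambda, Mu

P1 → Zeta (d²=160.45)
P2 → Eta (d²=11.60)
P3 → Lambda (d²=166.05)
P4 → Zeta (d²=192.80)
P5 → Kappa (d²=33.61)
P6 → Eta (d²=87.61)
P7 → Lambda (d²=160.25)
P8 → Mu (d²=121.00)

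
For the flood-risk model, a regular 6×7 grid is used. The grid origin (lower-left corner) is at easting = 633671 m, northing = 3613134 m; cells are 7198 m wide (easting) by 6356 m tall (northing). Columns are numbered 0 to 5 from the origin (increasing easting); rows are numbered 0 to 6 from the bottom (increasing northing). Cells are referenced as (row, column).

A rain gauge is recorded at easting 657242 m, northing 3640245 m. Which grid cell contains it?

(4, 3)

Column index: ⌊(657242 − 633671) / 7198⌋ = ⌊3.275⌋ = 3
Row offset from origin: ⌊(3640245 − 3613134) / 6356⌋ = ⌊4.265⌋ = 4 → row 4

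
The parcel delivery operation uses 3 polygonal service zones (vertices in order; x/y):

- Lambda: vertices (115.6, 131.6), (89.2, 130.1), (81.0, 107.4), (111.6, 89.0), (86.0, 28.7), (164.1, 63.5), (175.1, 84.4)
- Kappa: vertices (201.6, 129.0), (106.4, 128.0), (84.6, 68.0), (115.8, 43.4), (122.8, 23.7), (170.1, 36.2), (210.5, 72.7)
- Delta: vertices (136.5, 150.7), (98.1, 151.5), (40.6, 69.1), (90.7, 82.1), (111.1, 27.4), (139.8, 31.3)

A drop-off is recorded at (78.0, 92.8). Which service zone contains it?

Cast a ray rightward from (78.0, 92.8). For each polygon, the edges (by vertex number in listed order) whose endpoints lie on opposite sides of y = 92.8, where each meets that height, and whether that is right or left of the point:
Lambda: 3–4 at x≈105.28 (right), 7–1 at x≈164.51 (right) → 2 crossings.
Kappa: 2–3 at x≈93.61 (right), 7–1 at x≈207.32 (right) → 2 crossings.
Delta: 2–3 at x≈57.14 (left), 6–1 at x≈138.10 (right) → 1 crossing.
Only Delta has an odd count, so the point is inside Delta.

Delta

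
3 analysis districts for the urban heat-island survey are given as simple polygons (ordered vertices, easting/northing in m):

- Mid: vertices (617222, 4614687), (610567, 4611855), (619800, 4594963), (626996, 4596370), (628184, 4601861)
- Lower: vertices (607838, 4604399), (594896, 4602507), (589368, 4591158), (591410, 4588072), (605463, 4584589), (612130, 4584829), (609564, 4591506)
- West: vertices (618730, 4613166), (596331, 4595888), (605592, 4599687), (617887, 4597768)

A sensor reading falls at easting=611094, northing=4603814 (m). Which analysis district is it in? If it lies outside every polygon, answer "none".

Cast a ray rightward from (611094, 4603814). For each polygon, the edges (by vertex number in listed order) whose endpoints lie on opposite sides of northing = 4603814, where each meets that height, and whether that is right or left of the point:
Mid: 2–3 at easting≈614962.1 (right), 5–1 at easting≈626514.8 (right) → 2 crossings.
Lower: 1–2 at easting≈603836.4 (left), 7–1 at easting≈607916.3 (left) → 0 crossings.
West: 1–2 at easting≈606606.2 (left), 4–1 at easting≈618218.0 (right) → 1 crossing.
Only West has an odd count, so the point is inside West.

West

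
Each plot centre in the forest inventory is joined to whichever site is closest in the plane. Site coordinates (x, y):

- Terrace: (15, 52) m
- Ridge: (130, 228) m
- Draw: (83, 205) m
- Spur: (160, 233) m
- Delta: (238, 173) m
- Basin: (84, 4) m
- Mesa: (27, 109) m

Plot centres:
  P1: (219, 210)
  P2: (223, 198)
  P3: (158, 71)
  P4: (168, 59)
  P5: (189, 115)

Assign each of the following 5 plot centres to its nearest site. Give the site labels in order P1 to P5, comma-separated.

P1 → Delta (d²=1730.00)
P2 → Delta (d²=850.00)
P3 → Basin (d²=9965.00)
P4 → Basin (d²=10081.00)
P5 → Delta (d²=5765.00)

Delta, Delta, Basin, Basin, Delta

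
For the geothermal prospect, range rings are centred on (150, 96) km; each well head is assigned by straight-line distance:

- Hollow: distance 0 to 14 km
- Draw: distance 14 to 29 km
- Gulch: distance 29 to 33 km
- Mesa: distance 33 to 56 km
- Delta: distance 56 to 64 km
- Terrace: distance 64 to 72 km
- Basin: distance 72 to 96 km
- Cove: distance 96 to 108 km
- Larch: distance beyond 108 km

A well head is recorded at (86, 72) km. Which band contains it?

Distance = √((86−150)² + (72−96)²) = √(4096.000 + 576.000) = 68.352 km.
64 ≤ 68.352 < 72 → Terrace.

Terrace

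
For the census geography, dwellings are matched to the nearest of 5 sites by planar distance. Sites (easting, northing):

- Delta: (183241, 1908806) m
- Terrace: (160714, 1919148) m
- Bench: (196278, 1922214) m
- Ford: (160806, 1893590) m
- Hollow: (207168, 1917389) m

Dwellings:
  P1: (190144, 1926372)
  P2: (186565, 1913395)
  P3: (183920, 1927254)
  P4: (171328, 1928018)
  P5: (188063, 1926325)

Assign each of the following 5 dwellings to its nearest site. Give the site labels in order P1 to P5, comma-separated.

P1 → Bench (d²=54914920.00)
P2 → Delta (d²=32107897.00)
P3 → Bench (d²=178121764.00)
P4 → Terrace (d²=191333896.00)
P5 → Bench (d²=84386546.00)

Bench, Delta, Bench, Terrace, Bench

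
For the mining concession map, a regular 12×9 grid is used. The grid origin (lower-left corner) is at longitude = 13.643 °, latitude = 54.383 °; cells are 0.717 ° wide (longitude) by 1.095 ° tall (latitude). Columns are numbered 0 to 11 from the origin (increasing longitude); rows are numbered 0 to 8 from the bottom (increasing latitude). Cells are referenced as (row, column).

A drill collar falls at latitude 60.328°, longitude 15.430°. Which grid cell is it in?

Column index: ⌊(15.430 − 13.643) / 0.717⌋ = ⌊2.492⌋ = 2
Row offset from origin: ⌊(60.328 − 54.383) / 1.095⌋ = ⌊5.429⌋ = 5 → row 5

(5, 2)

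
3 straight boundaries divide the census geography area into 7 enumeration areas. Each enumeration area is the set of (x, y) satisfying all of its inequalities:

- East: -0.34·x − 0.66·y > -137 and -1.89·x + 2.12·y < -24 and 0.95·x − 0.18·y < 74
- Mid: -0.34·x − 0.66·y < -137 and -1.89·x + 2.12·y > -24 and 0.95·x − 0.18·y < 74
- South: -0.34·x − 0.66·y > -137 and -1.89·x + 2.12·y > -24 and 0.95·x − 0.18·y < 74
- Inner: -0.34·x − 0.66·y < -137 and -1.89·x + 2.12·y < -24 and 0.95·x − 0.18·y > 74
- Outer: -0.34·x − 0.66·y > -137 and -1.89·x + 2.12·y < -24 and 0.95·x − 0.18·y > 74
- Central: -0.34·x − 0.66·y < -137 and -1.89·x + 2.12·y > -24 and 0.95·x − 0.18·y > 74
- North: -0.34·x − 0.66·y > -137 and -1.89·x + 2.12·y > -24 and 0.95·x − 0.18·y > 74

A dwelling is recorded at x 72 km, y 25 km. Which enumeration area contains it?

-0.34·72 − 0.66·25 = -40.980, which is > -137
-1.89·72 + 2.12·25 = -83.080, which is < -24
0.95·72 − 0.18·25 = 63.900, which is < 74
This sign pattern matches East.

East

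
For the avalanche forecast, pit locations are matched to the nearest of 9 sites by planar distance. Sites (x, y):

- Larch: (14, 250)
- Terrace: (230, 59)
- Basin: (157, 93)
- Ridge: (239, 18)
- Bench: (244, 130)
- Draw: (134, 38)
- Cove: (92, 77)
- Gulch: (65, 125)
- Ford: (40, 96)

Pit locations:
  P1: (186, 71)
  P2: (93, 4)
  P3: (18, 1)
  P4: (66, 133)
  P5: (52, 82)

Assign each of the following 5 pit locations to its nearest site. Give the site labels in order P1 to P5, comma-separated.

Basin, Draw, Ford, Gulch, Ford

P1 → Basin (d²=1325.00)
P2 → Draw (d²=2837.00)
P3 → Ford (d²=9509.00)
P4 → Gulch (d²=65.00)
P5 → Ford (d²=340.00)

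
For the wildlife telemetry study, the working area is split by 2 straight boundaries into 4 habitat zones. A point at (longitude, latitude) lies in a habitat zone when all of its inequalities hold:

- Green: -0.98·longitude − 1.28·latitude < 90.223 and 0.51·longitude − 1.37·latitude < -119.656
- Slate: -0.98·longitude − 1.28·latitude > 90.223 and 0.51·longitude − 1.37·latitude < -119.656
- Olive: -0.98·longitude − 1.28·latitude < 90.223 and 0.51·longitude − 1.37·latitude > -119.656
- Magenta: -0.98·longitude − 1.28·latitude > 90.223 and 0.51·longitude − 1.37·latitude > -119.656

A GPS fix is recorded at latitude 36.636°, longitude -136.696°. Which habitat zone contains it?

Green

-0.98·-136.696 − 1.28·36.636 = 87.068, which is < 90.223
0.51·-136.696 − 1.37·36.636 = -119.906, which is < -119.656
This sign pattern matches Green.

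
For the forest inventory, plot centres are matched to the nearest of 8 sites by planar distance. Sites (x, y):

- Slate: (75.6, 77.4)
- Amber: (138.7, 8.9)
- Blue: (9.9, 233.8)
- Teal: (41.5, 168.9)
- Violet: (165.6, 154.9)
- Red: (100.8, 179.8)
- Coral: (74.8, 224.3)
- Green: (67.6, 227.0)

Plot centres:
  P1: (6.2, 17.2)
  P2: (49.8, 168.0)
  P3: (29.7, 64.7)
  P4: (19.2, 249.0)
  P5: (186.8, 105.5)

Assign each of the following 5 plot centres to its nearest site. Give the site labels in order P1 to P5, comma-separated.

Slate, Teal, Slate, Blue, Violet

P1 → Slate (d²=8440.40)
P2 → Teal (d²=69.70)
P3 → Slate (d²=2268.10)
P4 → Blue (d²=317.53)
P5 → Violet (d²=2889.80)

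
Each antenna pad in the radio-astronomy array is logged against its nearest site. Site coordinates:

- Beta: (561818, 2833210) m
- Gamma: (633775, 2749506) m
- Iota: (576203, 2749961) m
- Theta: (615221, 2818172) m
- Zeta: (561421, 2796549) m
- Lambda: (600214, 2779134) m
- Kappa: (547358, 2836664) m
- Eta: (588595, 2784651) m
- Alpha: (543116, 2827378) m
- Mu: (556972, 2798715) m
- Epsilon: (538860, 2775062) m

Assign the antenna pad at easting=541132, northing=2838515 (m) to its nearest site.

Squared distances to each site:
Beta: 456053621.000; Gamma: 16505327530.000; Iota: 9071785957.000; Theta: 5903017570.000; Zeta: 2172788677.000; Lambda: 7016785885.000; Kappa: 42189277.000; Eta: 5154066865.000; Alpha: 127969025.000; Mu: 1834945600.000; Epsilon: 4031445193.000.
Minimum at Kappa.

Kappa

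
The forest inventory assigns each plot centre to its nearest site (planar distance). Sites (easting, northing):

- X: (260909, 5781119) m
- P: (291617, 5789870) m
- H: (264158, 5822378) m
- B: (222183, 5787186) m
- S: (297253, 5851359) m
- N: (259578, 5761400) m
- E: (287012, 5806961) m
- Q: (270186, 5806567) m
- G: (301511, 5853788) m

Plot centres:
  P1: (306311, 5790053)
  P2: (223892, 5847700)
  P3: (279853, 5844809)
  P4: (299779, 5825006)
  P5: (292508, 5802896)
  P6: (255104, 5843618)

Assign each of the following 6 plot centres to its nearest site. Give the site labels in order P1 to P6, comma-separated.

P, H, S, E, E, H

P1 → P (d²=215947125.00)
P2 → H (d²=2262554440.00)
P3 → S (d²=345662500.00)
P4 → E (d²=488618314.00)
P5 → E (d²=46730241.00)
P6 → H (d²=533112516.00)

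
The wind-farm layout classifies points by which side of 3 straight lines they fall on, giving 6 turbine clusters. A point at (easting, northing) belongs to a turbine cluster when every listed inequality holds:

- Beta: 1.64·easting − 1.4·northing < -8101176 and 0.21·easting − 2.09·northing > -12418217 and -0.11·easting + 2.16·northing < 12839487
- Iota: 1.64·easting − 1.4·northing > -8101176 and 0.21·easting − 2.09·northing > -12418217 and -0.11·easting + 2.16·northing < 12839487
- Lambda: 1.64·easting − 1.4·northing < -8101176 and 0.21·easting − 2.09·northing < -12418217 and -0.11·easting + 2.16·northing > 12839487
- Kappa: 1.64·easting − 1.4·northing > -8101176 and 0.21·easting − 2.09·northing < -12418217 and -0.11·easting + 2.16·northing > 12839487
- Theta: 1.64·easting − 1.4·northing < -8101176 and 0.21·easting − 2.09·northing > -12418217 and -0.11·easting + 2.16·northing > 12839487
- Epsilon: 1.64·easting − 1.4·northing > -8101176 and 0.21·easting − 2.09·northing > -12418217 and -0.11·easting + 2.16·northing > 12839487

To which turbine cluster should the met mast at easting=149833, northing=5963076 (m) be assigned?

Lambda

1.64·149833 − 1.4·5963076 = -8102580.280, which is < -8101176
0.21·149833 − 2.09·5963076 = -12431363.910, which is < -12418217
-0.11·149833 + 2.16·5963076 = 12863762.530, which is > 12839487
This sign pattern matches Lambda.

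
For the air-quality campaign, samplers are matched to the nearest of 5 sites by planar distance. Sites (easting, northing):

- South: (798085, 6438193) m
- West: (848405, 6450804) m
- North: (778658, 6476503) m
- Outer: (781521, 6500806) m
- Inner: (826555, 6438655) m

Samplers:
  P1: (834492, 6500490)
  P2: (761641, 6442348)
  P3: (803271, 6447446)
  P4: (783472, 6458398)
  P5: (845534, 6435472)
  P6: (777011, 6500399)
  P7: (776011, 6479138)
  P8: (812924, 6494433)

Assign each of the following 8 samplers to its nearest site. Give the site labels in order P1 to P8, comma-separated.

West, South, South, North, West, Outer, North, Outer

P1 → West (d²=2662270165.00)
P2 → South (d²=1345429161.00)
P3 → South (d²=112512605.00)
P4 → North (d²=350965621.00)
P5 → West (d²=243312865.00)
P6 → Outer (d²=20505749.00)
P7 → North (d²=13949834.00)
P8 → Outer (d²=1026763538.00)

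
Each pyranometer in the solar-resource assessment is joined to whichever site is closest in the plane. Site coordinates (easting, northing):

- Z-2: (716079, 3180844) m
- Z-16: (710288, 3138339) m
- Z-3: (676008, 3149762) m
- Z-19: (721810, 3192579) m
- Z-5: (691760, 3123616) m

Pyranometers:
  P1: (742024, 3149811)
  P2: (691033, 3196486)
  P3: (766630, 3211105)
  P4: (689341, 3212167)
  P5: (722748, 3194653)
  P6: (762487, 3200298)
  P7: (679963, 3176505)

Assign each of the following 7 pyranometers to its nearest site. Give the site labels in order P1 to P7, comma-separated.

Z-16, Z-2, Z-19, Z-19, Z-19, Z-19, Z-3

P1 → Z-16 (d²=1138780480.00)
P2 → Z-2 (d²=871974280.00)
P3 → Z-19 (d²=2352045076.00)
P4 → Z-19 (d²=1437925705.00)
P5 → Z-19 (d²=5181320.00)
P6 → Z-19 (d²=1714201290.00)
P7 → Z-3 (d²=730830074.00)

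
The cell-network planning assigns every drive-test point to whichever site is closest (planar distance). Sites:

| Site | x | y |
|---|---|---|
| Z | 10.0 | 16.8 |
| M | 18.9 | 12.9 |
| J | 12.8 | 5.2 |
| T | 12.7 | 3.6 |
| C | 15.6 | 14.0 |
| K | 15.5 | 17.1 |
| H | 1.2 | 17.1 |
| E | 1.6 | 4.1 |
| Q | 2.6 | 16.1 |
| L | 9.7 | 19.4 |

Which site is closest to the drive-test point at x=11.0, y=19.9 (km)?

L

Squared distances to each site:
Z: 10.610; M: 111.410; J: 219.330; T: 268.580; C: 55.970; K: 28.090; H: 103.880; E: 338.000; Q: 85.000; L: 1.940.
Minimum at L.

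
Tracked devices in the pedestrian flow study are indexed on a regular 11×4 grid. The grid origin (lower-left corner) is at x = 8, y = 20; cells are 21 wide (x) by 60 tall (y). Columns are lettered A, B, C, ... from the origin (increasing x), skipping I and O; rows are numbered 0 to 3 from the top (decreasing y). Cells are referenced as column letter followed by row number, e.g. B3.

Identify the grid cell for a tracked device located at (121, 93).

Column index: ⌊(121 − 8) / 21⌋ = ⌊5.381⌋ = 5 → column F
Row offset from origin: ⌊(93 − 20) / 60⌋ = ⌊1.217⌋ = 1 → row 2 (counted from top)

F2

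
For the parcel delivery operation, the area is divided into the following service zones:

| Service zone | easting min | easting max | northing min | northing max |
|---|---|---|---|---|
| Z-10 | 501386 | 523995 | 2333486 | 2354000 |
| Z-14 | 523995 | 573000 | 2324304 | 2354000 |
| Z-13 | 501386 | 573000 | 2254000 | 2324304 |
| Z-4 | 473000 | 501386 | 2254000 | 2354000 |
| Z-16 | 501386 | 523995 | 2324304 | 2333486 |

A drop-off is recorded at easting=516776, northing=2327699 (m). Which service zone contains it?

The point has easting = 516776 and northing = 2327699.
Only Z-16 satisfies 501386 ≤ easting ≤ 523995 and 2324304 ≤ northing ≤ 2333486.

Z-16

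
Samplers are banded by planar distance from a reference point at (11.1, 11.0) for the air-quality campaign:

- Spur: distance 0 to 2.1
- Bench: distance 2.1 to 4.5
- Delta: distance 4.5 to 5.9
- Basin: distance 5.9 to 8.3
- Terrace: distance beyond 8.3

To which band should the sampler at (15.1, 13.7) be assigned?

Distance = √((15.1−11.1)² + (13.7−11.0)²) = √(16.000 + 7.290) = 4.826.
4.5 ≤ 4.826 < 5.9 → Delta.

Delta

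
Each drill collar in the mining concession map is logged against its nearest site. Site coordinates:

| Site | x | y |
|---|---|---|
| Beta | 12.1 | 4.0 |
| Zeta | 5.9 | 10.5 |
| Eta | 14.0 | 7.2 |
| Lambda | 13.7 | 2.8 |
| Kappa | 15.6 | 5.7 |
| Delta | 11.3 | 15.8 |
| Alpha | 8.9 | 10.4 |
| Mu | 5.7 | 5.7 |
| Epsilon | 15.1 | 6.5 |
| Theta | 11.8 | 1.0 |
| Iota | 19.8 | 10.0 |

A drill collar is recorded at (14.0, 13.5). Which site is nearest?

Delta

Squared distances to each site:
Beta: 93.860; Zeta: 74.610; Eta: 39.690; Lambda: 114.580; Kappa: 63.400; Delta: 12.580; Alpha: 35.620; Mu: 129.730; Epsilon: 50.210; Theta: 161.090; Iota: 45.890.
Minimum at Delta.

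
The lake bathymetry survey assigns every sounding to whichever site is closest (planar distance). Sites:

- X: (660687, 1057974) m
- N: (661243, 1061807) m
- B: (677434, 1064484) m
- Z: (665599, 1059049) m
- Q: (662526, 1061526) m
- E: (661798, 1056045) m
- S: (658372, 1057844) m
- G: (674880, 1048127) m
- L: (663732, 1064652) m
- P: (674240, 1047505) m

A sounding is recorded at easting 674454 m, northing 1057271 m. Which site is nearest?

B

Squared distances to each site:
X: 190024498.000; N: 195105817.000; B: 60907769.000; Z: 81572309.000; Q: 160382209.000; E: 161677412.000; S: 258959053.000; G: 83794212.000; L: 169440445.000; P: 95420552.000.
Minimum at B.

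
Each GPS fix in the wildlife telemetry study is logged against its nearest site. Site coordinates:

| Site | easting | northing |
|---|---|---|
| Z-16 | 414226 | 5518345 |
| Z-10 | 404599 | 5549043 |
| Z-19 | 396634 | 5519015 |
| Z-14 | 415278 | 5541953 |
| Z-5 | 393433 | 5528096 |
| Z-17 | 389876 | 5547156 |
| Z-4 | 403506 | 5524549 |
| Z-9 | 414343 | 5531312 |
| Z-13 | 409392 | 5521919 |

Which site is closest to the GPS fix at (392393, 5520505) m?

Z-19

Squared distances to each site:
Z-16: 481345489.000; Z-10: 963403880.000; Z-19: 20206181.000; Z-14: 983739929.000; Z-5: 58704881.000; Z-17: 716611090.000; Z-4: 139852705.000; Z-9: 598593749.000; Z-13: 290965397.000.
Minimum at Z-19.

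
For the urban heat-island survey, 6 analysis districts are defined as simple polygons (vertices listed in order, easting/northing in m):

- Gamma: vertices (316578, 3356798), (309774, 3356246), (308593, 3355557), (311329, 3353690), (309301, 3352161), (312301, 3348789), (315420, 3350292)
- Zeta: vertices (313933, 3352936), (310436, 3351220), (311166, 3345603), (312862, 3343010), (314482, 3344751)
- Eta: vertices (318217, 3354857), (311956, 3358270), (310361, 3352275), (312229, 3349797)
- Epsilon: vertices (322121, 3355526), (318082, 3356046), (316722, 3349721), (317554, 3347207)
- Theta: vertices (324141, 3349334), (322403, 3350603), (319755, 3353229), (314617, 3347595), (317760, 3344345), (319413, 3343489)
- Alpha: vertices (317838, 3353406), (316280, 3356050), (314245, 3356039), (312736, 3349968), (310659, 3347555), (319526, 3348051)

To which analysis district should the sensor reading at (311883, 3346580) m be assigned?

Cast a ray rightward from (311883, 3346580). For each polygon, the edges (by vertex number in listed order) whose endpoints lie on opposite sides of northing = 3346580, where each meets that height, and whether that is right or left of the point:
Gamma: no edge straddles that height → 0 crossings.
Zeta: 2–3 at easting≈311039.0 (left), 5–1 at easting≈314359.3 (right) → 1 crossing.
Eta: no edge straddles that height → 0 crossings.
Epsilon: no edge straddles that height → 0 crossings.
Theta: 4–5 at easting≈315598.6 (right), 6–1 at easting≈321913.3 (right) → 2 crossings.
Alpha: no edge straddles that height → 0 crossings.
Only Zeta has an odd count, so the point is inside Zeta.

Zeta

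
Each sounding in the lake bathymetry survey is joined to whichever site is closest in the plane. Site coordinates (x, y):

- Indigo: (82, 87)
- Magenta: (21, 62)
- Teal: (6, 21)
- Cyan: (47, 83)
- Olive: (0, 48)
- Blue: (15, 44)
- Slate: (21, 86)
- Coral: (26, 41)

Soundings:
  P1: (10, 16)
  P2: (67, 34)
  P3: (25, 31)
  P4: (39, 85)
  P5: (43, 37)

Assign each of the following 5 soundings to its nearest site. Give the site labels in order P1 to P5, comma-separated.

P1 → Teal (d²=41.00)
P2 → Coral (d²=1730.00)
P3 → Coral (d²=101.00)
P4 → Cyan (d²=68.00)
P5 → Coral (d²=305.00)

Teal, Coral, Coral, Cyan, Coral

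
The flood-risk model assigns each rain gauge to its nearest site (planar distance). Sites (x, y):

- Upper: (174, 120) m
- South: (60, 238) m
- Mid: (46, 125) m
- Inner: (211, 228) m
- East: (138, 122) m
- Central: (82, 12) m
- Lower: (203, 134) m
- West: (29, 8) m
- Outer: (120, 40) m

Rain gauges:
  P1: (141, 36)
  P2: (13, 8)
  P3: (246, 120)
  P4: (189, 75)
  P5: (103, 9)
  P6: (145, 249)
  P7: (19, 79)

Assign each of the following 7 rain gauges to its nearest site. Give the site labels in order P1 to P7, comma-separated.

Outer, West, Lower, Upper, Central, Inner, Mid

P1 → Outer (d²=457.00)
P2 → West (d²=256.00)
P3 → Lower (d²=2045.00)
P4 → Upper (d²=2250.00)
P5 → Central (d²=450.00)
P6 → Inner (d²=4797.00)
P7 → Mid (d²=2845.00)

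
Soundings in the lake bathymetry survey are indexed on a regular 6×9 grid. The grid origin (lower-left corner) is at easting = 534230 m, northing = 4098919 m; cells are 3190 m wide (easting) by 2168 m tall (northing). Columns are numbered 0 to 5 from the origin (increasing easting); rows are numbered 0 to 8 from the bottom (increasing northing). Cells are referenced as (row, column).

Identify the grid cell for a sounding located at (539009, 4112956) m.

Column index: ⌊(539009 − 534230) / 3190⌋ = ⌊1.498⌋ = 1
Row offset from origin: ⌊(4112956 − 4098919) / 2168⌋ = ⌊6.475⌋ = 6 → row 6

(6, 1)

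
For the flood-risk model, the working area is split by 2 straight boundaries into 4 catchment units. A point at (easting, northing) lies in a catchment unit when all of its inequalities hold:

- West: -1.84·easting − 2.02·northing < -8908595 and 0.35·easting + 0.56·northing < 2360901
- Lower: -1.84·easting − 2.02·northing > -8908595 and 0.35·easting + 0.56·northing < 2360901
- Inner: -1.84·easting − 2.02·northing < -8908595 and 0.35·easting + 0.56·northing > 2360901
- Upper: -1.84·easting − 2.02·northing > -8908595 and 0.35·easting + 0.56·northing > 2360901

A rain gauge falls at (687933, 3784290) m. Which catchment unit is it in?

West

-1.84·687933 − 2.02·3784290 = -8910062.520, which is < -8908595
0.35·687933 + 0.56·3784290 = 2359978.950, which is < 2360901
This sign pattern matches West.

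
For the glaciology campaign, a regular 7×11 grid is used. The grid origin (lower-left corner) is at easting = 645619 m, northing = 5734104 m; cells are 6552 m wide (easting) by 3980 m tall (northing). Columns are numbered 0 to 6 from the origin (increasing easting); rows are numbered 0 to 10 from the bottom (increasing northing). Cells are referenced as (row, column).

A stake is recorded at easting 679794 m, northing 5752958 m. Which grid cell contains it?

Column index: ⌊(679794 − 645619) / 6552⌋ = ⌊5.216⌋ = 5
Row offset from origin: ⌊(5752958 − 5734104) / 3980⌋ = ⌊4.737⌋ = 4 → row 4

(4, 5)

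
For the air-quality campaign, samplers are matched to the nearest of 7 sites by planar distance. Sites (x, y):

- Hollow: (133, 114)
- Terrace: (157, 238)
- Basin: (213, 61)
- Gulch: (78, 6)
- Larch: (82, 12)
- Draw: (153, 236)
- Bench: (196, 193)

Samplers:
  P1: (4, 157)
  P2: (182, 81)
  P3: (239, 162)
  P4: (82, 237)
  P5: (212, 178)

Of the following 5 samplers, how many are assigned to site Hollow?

1

P1 → Hollow
P2 → Basin
P3 → Bench
P4 → Draw
P5 → Bench
1 of the 5 goes to Hollow.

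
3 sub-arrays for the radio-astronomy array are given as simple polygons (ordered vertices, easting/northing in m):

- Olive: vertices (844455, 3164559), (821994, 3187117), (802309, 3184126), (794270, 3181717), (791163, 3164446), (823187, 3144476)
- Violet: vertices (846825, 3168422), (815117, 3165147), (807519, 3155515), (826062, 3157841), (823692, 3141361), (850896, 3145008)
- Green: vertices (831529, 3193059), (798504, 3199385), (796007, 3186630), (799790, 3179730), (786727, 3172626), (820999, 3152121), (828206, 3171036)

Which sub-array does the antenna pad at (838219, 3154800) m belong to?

Cast a ray rightward from (838219, 3154800). For each polygon, the edges (by vertex number in listed order) whose endpoints lie on opposite sides of northing = 3154800, where each meets that height, and whether that is right or left of the point:
Olive: 5–6 at easting≈806631.4 (left), 6–1 at easting≈834120.2 (left) → 0 crossings.
Violet: 4–5 at easting≈825624.7 (left), 6–1 at easting≈849193.5 (right) → 1 crossing.
Green: 5–6 at easting≈816521.3 (left), 6–7 at easting≈822019.8 (left) → 0 crossings.
Only Violet has an odd count, so the point is inside Violet.

Violet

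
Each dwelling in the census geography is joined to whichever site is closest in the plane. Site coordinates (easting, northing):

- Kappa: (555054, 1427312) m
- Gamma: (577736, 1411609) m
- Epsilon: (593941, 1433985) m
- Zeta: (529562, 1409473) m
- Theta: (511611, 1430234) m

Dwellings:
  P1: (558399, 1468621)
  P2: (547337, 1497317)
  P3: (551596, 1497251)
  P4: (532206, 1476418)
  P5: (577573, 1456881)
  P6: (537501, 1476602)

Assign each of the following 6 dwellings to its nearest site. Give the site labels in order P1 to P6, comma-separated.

Kappa, Kappa, Kappa, Theta, Epsilon, Kappa

P1 → Kappa (d²=1717622506.00)
P2 → Kappa (d²=4960252114.00)
P3 → Kappa (d²=4903421485.00)
P4 → Theta (d²=2557115881.00)
P5 → Epsilon (d²=792138240.00)
P6 → Kappa (d²=2737611909.00)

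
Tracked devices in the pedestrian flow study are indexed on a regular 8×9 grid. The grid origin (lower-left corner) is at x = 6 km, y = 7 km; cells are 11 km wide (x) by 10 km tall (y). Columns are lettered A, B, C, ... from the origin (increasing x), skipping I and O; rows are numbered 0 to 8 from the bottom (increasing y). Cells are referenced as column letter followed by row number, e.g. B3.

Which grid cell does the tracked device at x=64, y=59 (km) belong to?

Column index: ⌊(64 − 6) / 11⌋ = ⌊5.273⌋ = 5 → column F
Row offset from origin: ⌊(59 − 7) / 10⌋ = ⌊5.200⌋ = 5 → row 5

F5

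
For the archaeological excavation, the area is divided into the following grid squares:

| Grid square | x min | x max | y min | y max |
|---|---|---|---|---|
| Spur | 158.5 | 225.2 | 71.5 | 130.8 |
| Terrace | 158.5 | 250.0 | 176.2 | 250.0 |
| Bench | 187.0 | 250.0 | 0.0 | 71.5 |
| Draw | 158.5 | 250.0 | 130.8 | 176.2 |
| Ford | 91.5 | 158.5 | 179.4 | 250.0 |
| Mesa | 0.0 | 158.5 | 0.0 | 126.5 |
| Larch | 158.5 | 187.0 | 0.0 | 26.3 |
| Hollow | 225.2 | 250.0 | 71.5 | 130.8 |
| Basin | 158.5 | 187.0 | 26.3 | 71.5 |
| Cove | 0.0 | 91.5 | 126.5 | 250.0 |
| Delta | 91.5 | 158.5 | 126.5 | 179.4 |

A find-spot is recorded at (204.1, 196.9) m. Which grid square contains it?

Terrace

The point has x = 204.1 and y = 196.9.
Only Terrace satisfies 158.5 ≤ x ≤ 250.0 and 176.2 ≤ y ≤ 250.0.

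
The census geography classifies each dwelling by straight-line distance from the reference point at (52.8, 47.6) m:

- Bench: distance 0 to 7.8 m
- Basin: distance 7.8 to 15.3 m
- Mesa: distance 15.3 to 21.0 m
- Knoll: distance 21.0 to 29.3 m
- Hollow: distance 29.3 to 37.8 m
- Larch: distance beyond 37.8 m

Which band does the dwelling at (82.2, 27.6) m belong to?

Distance = √((82.2−52.8)² + (27.6−47.6)²) = √(864.360 + 400.000) = 35.558 m.
29.3 ≤ 35.558 < 37.8 → Hollow.

Hollow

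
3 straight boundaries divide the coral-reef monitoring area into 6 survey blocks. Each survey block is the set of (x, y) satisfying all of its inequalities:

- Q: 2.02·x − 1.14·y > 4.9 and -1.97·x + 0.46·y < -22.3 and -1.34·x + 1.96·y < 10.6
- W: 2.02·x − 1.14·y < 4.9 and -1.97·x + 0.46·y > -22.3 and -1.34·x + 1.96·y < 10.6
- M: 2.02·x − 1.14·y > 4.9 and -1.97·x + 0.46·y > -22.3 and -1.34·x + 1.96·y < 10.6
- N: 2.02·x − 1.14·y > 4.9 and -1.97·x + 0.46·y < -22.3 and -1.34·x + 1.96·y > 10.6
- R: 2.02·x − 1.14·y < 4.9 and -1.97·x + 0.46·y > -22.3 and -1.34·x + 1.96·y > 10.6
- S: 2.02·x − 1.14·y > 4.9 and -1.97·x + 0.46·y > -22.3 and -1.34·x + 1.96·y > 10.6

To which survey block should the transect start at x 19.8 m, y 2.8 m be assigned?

Q

2.02·19.8 − 1.14·2.8 = 36.804, which is > 4.9
-1.97·19.8 + 0.46·2.8 = -37.718, which is < -22.3
-1.34·19.8 + 1.96·2.8 = -21.044, which is < 10.6
This sign pattern matches Q.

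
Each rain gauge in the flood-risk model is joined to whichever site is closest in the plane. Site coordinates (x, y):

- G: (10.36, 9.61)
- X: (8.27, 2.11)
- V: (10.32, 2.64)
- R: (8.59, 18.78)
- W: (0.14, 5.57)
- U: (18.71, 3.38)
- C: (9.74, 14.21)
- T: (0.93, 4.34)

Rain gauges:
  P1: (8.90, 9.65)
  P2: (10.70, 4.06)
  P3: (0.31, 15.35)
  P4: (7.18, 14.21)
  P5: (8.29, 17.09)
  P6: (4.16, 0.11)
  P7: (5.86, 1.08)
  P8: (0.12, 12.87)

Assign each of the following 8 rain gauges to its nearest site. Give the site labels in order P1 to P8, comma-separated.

P1 → G (d²=2.13)
P2 → V (d²=2.16)
P3 → R (d²=80.32)
P4 → C (d²=6.55)
P5 → R (d²=2.95)
P6 → X (d²=20.89)
P7 → X (d²=6.87)
P8 → W (d²=53.29)

G, V, R, C, R, X, X, W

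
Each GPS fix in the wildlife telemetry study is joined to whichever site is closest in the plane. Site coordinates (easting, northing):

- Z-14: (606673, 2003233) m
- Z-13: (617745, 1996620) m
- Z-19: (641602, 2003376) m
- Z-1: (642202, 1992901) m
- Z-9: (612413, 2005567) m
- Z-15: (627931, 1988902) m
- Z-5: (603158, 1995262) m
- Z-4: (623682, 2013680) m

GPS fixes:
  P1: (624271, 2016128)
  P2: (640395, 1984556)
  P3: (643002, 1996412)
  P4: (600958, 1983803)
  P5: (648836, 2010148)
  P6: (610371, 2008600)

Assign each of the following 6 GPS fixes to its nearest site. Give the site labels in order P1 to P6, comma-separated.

Z-4, Z-1, Z-1, Z-5, Z-19, Z-9

P1 → Z-4 (d²=6339625.00)
P2 → Z-1 (d²=72904274.00)
P3 → Z-1 (d²=12967121.00)
P4 → Z-5 (d²=136148681.00)
P5 → Z-19 (d²=98190740.00)
P6 → Z-9 (d²=13368853.00)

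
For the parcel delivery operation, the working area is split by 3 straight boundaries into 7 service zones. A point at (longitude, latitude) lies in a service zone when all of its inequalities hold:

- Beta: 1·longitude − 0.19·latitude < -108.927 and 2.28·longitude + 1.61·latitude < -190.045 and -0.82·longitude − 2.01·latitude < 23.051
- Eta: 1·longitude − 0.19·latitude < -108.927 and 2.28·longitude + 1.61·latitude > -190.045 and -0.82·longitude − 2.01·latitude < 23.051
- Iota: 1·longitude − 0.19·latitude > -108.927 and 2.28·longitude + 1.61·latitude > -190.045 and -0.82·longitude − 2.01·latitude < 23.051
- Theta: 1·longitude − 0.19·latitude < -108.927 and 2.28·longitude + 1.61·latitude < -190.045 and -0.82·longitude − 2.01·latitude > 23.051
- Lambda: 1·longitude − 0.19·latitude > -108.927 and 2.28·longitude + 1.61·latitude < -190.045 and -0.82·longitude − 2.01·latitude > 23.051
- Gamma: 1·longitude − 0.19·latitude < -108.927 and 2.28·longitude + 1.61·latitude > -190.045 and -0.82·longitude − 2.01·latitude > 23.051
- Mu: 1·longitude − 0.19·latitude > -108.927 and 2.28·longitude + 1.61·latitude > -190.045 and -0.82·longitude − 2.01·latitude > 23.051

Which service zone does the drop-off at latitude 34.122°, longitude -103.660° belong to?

1·-103.660 − 0.19·34.122 = -110.143, which is < -108.927
2.28·-103.660 + 1.61·34.122 = -181.408, which is > -190.045
-0.82·-103.660 − 2.01·34.122 = 16.416, which is < 23.051
This sign pattern matches Eta.

Eta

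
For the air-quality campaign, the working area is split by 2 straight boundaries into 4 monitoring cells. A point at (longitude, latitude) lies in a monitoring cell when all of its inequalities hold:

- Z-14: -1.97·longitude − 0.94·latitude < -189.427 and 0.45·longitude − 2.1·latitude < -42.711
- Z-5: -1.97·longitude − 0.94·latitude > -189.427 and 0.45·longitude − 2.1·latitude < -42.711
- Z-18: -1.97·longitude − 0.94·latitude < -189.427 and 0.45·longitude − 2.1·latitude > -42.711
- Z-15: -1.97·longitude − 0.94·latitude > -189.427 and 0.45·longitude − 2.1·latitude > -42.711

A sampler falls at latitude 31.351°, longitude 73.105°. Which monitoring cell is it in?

-1.97·73.105 − 0.94·31.351 = -173.487, which is > -189.427
0.45·73.105 − 2.1·31.351 = -32.940, which is > -42.711
This sign pattern matches Z-15.

Z-15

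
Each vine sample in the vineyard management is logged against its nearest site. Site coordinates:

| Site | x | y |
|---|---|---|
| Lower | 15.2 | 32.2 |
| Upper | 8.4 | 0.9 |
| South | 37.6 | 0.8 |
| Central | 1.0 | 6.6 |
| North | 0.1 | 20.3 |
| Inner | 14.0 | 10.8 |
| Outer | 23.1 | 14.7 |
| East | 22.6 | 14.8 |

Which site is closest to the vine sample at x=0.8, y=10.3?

Squared distances to each site:
Lower: 686.970; Upper: 146.120; South: 1444.490; Central: 13.730; North: 100.490; Inner: 174.490; Outer: 516.650; East: 495.490.
Minimum at Central.

Central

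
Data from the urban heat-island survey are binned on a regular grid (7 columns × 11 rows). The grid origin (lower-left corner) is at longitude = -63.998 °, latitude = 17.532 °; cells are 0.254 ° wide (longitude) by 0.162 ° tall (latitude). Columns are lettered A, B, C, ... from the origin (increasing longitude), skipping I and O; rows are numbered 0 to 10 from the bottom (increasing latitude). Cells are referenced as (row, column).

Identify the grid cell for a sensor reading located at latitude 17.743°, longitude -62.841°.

Column index: ⌊(-62.841 − -63.998) / 0.254⌋ = ⌊4.555⌋ = 4 → column E
Row offset from origin: ⌊(17.743 − 17.532) / 0.162⌋ = ⌊1.302⌋ = 1 → row 1

(1, E)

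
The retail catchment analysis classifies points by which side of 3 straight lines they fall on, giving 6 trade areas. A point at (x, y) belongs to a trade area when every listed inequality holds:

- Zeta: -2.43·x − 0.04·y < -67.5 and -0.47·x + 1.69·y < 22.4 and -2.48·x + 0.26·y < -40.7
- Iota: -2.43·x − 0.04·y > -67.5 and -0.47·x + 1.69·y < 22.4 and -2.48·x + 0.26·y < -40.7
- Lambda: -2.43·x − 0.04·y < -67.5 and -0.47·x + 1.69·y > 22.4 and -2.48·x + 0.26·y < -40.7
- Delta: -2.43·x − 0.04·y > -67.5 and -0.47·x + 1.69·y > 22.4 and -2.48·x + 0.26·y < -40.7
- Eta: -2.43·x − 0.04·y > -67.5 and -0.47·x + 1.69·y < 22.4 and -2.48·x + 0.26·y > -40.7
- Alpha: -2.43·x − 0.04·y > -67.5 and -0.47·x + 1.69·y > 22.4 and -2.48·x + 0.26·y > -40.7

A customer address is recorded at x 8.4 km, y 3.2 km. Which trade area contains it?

Eta

-2.43·8.4 − 0.04·3.2 = -20.540, which is > -67.5
-0.47·8.4 + 1.69·3.2 = 1.460, which is < 22.4
-2.48·8.4 + 0.26·3.2 = -20.000, which is > -40.7
This sign pattern matches Eta.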